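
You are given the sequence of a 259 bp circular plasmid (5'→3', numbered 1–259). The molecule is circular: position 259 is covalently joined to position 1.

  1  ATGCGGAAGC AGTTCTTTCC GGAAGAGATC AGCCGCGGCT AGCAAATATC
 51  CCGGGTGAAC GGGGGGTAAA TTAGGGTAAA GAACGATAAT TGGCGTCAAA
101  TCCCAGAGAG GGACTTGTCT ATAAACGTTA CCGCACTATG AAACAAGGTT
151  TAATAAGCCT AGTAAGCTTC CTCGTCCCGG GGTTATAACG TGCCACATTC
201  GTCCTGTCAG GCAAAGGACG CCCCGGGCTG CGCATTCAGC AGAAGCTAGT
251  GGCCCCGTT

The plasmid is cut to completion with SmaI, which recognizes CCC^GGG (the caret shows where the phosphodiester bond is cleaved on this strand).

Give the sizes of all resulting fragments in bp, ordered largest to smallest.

126, 87, 46 bp

SmaI sites (CCCGGG) start at positions 50, 176, 222.
SmaI cuts after base 3 of each site, so after positions 52, 178, 224.
Circular molecule, 3 cuts → 3 fragments:
  53–178 → 126 bp
  179–224 → 46 bp
  225–259 then 1–52 → 35 + 52 = 87 bp
Sorted largest to smallest: 126, 87, 46 bp.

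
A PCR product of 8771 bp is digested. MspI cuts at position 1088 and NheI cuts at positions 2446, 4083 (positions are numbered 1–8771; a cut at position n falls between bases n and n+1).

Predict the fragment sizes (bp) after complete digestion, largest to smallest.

4688, 1637, 1358, 1088 bp

Combined cut positions (sorted): 1088, 2446, 4083.
Linear molecule, 3 cuts → 4 fragments:
  1088 − 0 = 1088 bp
  2446 − 1088 = 1358 bp
  4083 − 2446 = 1637 bp
  8771 − 4083 = 4688 bp
Sorted largest to smallest: 4688, 1637, 1358, 1088 bp.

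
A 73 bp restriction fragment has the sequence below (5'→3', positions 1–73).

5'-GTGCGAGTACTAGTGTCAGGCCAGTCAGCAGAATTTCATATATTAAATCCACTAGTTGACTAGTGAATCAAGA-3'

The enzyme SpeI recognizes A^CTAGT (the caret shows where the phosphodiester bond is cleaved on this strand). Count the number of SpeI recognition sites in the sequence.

ACTAGT occurs starting at positions 9, 51, 59.
SpeI cuts at 3 sites.

3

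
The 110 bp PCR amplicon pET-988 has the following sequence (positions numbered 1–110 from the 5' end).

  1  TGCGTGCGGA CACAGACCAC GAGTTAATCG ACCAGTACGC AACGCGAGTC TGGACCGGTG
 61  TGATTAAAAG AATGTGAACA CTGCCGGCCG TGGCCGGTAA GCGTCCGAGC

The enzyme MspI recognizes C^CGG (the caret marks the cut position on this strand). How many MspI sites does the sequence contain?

3

CCGG occurs starting at positions 55, 84, 94.
MspI cuts at 3 sites.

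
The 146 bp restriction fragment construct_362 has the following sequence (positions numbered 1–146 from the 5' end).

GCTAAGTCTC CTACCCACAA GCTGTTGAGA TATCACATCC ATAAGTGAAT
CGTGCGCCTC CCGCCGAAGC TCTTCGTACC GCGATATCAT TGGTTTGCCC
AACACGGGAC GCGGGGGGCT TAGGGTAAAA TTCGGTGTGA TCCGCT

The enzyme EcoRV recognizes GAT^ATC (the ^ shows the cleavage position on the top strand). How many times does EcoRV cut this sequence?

GATATC occurs starting at positions 29, 83.
EcoRV cuts at 2 sites.

2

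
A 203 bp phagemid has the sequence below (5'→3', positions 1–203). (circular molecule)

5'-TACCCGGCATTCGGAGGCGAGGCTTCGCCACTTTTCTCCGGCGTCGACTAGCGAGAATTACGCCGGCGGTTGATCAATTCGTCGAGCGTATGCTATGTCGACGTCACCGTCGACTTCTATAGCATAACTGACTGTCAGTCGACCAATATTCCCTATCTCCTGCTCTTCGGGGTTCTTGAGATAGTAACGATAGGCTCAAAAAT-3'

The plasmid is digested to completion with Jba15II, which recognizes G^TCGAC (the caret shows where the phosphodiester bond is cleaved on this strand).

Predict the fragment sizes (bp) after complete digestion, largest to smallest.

Jba15II sites (GTCGAC) start at positions 43, 97, 109, 138.
Jba15II cuts after the first base of each site, so after positions 43, 97, 109, 138.
Circular molecule, 4 cuts → 4 fragments:
  44–97 → 54 bp
  98–109 → 12 bp
  110–138 → 29 bp
  139–203 then 1–43 → 65 + 43 = 108 bp
Sorted largest to smallest: 108, 54, 29, 12 bp.

108, 54, 29, 12 bp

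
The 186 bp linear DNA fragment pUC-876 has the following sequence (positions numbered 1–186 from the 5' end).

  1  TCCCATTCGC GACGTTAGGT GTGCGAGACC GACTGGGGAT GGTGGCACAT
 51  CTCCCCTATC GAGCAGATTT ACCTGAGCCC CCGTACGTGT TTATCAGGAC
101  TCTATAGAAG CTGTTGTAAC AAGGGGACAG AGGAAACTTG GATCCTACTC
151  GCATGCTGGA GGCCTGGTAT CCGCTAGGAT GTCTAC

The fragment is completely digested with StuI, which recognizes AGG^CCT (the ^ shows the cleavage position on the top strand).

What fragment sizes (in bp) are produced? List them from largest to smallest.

The StuI site (AGGCCT) starts at position 160.
StuI cuts after base 3 of each site, so after position 162.
Linear molecule, 1 cut → 2 fragments:
  1–162 → 162 bp
  163–186 → 24 bp
Sorted largest to smallest: 162, 24 bp.

162, 24 bp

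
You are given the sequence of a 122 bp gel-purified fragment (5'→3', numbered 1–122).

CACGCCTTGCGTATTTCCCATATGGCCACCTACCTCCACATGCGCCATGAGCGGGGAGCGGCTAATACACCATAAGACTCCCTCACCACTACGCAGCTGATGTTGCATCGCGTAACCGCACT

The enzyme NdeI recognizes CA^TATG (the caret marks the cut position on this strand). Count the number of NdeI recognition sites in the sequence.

CATATG occurs starting at position 19.
NdeI cuts at 1 site.

1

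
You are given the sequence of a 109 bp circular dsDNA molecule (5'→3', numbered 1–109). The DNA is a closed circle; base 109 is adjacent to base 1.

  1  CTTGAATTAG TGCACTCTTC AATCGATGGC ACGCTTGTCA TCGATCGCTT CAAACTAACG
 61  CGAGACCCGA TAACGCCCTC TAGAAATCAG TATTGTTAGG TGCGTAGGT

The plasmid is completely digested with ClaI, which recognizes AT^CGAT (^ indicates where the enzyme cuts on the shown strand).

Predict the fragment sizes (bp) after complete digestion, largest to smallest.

91, 18 bp

ClaI sites (ATCGAT) start at positions 22, 40.
ClaI cuts after base 2 of each site, so after positions 23, 41.
Circular molecule, 2 cuts → 2 fragments:
  24–41 → 18 bp
  42–109 then 1–23 → 68 + 23 = 91 bp
Sorted largest to smallest: 91, 18 bp.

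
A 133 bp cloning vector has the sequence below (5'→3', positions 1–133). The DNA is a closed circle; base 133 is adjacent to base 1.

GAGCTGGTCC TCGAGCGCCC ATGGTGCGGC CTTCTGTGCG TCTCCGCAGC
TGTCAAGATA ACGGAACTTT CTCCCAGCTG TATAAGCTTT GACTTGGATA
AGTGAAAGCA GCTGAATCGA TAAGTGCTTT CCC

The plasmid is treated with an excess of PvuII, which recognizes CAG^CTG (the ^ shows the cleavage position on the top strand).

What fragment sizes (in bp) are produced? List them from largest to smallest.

71, 34, 28 bp

PvuII sites (CAGCTG) start at positions 47, 75, 109.
PvuII cuts after base 3 of each site, so after positions 49, 77, 111.
Circular molecule, 3 cuts → 3 fragments:
  50–77 → 28 bp
  78–111 → 34 bp
  112–133 then 1–49 → 22 + 49 = 71 bp
Sorted largest to smallest: 71, 34, 28 bp.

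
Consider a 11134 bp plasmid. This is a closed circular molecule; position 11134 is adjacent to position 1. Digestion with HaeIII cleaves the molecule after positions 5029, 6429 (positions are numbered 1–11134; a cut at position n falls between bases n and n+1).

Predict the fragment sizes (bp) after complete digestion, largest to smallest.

9734, 1400 bp

Circular molecule, 2 cuts → 2 fragments:
  6429 − 5029 = 1400 bp
  wrap: 11134 − 6429 + 5029 = 9734 bp
Sorted largest to smallest: 9734, 1400 bp.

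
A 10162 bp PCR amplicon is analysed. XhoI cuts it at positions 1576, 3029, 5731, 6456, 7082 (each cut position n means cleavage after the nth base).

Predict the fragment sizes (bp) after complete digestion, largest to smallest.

3080, 2702, 1576, 1453, 725, 626 bp

Linear molecule, 5 cuts → 6 fragments:
  1576 − 0 = 1576 bp
  3029 − 1576 = 1453 bp
  5731 − 3029 = 2702 bp
  6456 − 5731 = 725 bp
  7082 − 6456 = 626 bp
  10162 − 7082 = 3080 bp
Sorted largest to smallest: 3080, 2702, 1576, 1453, 725, 626 bp.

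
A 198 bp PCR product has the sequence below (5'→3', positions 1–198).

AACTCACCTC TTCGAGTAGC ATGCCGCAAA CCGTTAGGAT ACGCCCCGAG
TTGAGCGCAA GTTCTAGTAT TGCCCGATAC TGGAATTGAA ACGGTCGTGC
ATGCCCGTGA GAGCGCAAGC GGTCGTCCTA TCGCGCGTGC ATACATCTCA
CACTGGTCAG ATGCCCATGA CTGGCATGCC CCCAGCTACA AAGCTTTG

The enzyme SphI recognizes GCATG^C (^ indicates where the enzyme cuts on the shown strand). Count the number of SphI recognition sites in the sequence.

3

GCATGC occurs starting at positions 19, 99, 174.
SphI cuts at 3 sites.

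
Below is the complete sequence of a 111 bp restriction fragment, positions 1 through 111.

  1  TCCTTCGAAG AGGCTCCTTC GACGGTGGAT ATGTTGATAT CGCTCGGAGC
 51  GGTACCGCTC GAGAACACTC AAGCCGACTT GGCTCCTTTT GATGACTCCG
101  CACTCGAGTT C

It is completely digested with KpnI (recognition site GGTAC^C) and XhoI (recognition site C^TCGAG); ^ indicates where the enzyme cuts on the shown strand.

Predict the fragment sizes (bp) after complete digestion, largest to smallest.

55, 45, 8, 3 bp

The KpnI site (GGTACC) starts at position 51.
KpnI cuts after base 5 of each site (before the last base), so after position 55.
XhoI sites (CTCGAG) start at positions 58, 103.
XhoI cuts after the first base of each site, so after positions 58, 103.
Combined cut positions: 55, 58, 103.
Linear molecule, 3 cuts → 4 fragments:
  1–55 → 55 bp
  56–58 → 3 bp
  59–103 → 45 bp
  104–111 → 8 bp
Sorted largest to smallest: 55, 45, 8, 3 bp.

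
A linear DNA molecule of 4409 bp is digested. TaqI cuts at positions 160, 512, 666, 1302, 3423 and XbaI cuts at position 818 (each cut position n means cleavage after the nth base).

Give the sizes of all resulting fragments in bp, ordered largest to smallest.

2121, 986, 484, 352, 160, 154, 152 bp

Combined cut positions (sorted): 160, 512, 666, 818, 1302, 3423.
Linear molecule, 6 cuts → 7 fragments:
  160 − 0 = 160 bp
  512 − 160 = 352 bp
  666 − 512 = 154 bp
  818 − 666 = 152 bp
  1302 − 818 = 484 bp
  3423 − 1302 = 2121 bp
  4409 − 3423 = 986 bp
Sorted largest to smallest: 2121, 986, 484, 352, 160, 154, 152 bp.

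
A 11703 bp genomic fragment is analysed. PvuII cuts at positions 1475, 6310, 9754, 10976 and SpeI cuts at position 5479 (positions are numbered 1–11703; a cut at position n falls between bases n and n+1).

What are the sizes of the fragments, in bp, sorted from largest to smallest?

4004, 3444, 1475, 1222, 831, 727 bp

Combined cut positions (sorted): 1475, 5479, 6310, 9754, 10976.
Linear molecule, 5 cuts → 6 fragments:
  1475 − 0 = 1475 bp
  5479 − 1475 = 4004 bp
  6310 − 5479 = 831 bp
  9754 − 6310 = 3444 bp
  10976 − 9754 = 1222 bp
  11703 − 10976 = 727 bp
Sorted largest to smallest: 4004, 3444, 1475, 1222, 831, 727 bp.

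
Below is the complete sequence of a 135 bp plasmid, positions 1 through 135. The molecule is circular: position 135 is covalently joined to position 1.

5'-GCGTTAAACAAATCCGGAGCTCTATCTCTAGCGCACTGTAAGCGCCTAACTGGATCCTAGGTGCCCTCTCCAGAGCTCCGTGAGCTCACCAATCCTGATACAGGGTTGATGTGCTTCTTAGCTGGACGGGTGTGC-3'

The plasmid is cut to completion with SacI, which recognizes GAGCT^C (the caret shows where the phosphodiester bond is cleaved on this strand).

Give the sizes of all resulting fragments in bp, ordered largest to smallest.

SacI sites (GAGCTC) start at positions 17, 73, 82.
SacI cuts after base 5 of each site (before the last base), so after positions 21, 77, 86.
Circular molecule, 3 cuts → 3 fragments:
  22–77 → 56 bp
  78–86 → 9 bp
  87–135 then 1–21 → 49 + 21 = 70 bp
Sorted largest to smallest: 70, 56, 9 bp.

70, 56, 9 bp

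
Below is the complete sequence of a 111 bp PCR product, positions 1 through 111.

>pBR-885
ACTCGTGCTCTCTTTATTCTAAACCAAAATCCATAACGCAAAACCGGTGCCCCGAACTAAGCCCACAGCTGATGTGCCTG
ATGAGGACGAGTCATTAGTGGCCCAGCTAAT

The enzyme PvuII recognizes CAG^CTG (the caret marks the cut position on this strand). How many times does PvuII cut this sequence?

1

CAGCTG occurs starting at position 66.
PvuII cuts at 1 site.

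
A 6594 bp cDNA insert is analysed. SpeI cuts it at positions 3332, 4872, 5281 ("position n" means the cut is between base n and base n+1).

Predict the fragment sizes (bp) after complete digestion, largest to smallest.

3332, 1540, 1313, 409 bp

Linear molecule, 3 cuts → 4 fragments:
  3332 − 0 = 3332 bp
  4872 − 3332 = 1540 bp
  5281 − 4872 = 409 bp
  6594 − 5281 = 1313 bp
Sorted largest to smallest: 3332, 1540, 1313, 409 bp.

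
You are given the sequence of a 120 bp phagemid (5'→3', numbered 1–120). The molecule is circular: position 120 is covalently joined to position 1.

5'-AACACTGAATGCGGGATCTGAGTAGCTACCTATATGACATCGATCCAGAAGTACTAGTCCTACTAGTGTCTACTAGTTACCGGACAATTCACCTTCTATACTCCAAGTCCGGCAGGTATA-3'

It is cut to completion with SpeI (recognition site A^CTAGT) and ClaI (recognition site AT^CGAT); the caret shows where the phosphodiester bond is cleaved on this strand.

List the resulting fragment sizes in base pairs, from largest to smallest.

SpeI sites (ACTAGT) start at positions 53, 62, 72.
SpeI cuts after the first base of each site, so after positions 53, 62, 72.
The ClaI site (ATCGAT) starts at position 39.
ClaI cuts after base 2 of each site, so after position 40.
Combined cut positions: 40, 53, 62, 72.
Circular molecule, 4 cuts → 4 fragments:
  41–53 → 13 bp
  54–62 → 9 bp
  63–72 → 10 bp
  73–120 then 1–40 → 48 + 40 = 88 bp
Sorted largest to smallest: 88, 13, 10, 9 bp.

88, 13, 10, 9 bp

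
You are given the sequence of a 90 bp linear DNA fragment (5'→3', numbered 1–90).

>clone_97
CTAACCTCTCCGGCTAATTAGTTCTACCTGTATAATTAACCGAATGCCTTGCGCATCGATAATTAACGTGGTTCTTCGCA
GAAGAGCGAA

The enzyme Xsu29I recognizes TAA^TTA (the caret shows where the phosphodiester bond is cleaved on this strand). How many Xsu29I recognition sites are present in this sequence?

TAATTA occurs starting at positions 15, 33, 60.
Xsu29I cuts at 3 sites.

3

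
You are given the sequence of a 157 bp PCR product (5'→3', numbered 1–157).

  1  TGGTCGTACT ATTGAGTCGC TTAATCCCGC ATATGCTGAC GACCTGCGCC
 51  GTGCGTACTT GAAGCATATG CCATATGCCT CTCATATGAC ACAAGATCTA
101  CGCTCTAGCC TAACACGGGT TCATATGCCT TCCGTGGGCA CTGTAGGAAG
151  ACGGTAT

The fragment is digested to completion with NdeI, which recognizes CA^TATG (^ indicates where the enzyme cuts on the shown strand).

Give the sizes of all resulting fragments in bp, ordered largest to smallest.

39, 35, 34, 31, 11, 7 bp

NdeI sites (CATATG) start at positions 30, 65, 72, 83, 122.
NdeI cuts after base 2 of each site, so after positions 31, 66, 73, 84, 123.
Linear molecule, 5 cuts → 6 fragments:
  1–31 → 31 bp
  32–66 → 35 bp
  67–73 → 7 bp
  74–84 → 11 bp
  85–123 → 39 bp
  124–157 → 34 bp
Sorted largest to smallest: 39, 35, 34, 31, 11, 7 bp.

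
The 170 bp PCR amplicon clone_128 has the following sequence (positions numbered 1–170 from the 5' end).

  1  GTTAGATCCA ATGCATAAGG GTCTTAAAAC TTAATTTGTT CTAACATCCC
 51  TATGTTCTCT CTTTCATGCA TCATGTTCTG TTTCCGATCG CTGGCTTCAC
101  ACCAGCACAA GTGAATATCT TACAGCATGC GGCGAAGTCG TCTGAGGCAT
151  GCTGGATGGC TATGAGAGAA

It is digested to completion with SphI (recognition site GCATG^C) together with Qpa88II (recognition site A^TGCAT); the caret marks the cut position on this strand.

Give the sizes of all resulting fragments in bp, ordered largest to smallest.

63, 55, 22, 19, 11 bp

SphI sites (GCATGC) start at positions 125, 147.
SphI cuts after base 5 of each site (before the last base), so after positions 129, 151.
Qpa88II sites (ATGCAT) start at positions 11, 66.
Qpa88II cuts after the first base of each site, so after positions 11, 66.
Combined cut positions: 11, 66, 129, 151.
Linear molecule, 4 cuts → 5 fragments:
  1–11 → 11 bp
  12–66 → 55 bp
  67–129 → 63 bp
  130–151 → 22 bp
  152–170 → 19 bp
Sorted largest to smallest: 63, 55, 22, 19, 11 bp.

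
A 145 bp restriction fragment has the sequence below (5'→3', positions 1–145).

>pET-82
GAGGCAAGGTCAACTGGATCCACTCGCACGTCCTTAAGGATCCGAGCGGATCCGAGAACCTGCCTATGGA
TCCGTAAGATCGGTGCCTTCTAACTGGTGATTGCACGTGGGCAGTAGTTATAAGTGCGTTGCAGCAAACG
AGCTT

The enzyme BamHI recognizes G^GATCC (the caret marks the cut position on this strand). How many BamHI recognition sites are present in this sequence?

4

GGATCC occurs starting at positions 16, 38, 48, 68.
BamHI cuts at 4 sites.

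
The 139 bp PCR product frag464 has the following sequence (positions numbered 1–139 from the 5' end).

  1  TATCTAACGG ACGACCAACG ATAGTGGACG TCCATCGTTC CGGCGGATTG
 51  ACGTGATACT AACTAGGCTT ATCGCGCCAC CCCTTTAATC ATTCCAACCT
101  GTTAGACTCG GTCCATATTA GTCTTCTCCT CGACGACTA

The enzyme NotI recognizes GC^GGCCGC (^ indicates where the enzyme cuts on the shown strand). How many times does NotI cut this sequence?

No occurrence of GCGGCCGC is present in the sequence.
NotI does not cut: 0 sites.

0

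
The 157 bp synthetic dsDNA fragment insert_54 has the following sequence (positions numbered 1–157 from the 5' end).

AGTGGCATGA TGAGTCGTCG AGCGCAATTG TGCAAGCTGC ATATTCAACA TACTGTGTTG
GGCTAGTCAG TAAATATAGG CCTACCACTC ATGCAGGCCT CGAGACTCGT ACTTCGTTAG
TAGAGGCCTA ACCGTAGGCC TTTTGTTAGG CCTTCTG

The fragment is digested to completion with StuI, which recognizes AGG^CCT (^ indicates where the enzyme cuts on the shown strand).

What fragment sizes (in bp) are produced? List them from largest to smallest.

80, 29, 17, 12, 12, 7 bp

StuI sites (AGGCCT) start at positions 78, 95, 124, 136, 148.
StuI cuts after base 3 of each site, so after positions 80, 97, 126, 138, 150.
Linear molecule, 5 cuts → 6 fragments:
  1–80 → 80 bp
  81–97 → 17 bp
  98–126 → 29 bp
  127–138 → 12 bp
  139–150 → 12 bp
  151–157 → 7 bp
Sorted largest to smallest: 80, 29, 17, 12, 12, 7 bp.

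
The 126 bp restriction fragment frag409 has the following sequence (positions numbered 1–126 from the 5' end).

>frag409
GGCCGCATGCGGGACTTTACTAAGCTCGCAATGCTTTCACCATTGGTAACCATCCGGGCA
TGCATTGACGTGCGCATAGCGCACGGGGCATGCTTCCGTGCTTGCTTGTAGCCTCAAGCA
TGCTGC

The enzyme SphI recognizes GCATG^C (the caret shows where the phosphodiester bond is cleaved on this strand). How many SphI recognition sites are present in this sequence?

GCATGC occurs starting at positions 5, 58, 88, 118.
SphI cuts at 4 sites.

4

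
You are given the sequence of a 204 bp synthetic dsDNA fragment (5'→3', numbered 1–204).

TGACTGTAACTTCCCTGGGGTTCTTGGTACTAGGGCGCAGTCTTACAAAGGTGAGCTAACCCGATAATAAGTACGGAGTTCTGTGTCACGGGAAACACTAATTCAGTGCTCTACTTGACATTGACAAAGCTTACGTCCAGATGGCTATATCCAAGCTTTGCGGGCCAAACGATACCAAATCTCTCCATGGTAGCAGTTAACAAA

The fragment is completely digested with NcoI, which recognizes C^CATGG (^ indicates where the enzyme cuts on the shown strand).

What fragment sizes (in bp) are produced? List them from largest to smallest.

185, 19 bp

The NcoI site (CCATGG) starts at position 185.
NcoI cuts after the first base of each site, so after position 185.
Linear molecule, 1 cut → 2 fragments:
  1–185 → 185 bp
  186–204 → 19 bp
Sorted largest to smallest: 185, 19 bp.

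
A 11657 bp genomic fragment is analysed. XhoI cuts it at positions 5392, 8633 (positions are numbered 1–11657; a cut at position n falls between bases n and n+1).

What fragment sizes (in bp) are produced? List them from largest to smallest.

5392, 3241, 3024 bp

Linear molecule, 2 cuts → 3 fragments:
  5392 − 0 = 5392 bp
  8633 − 5392 = 3241 bp
  11657 − 8633 = 3024 bp
Sorted largest to smallest: 5392, 3241, 3024 bp.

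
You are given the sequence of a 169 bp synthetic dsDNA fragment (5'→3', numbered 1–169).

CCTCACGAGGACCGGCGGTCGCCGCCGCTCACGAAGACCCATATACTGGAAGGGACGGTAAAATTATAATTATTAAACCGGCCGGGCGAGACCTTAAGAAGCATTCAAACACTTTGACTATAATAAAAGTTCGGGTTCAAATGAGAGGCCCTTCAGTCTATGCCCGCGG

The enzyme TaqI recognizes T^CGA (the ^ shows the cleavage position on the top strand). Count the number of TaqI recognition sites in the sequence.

0

No occurrence of TCGA is present in the sequence.
TaqI does not cut: 0 sites.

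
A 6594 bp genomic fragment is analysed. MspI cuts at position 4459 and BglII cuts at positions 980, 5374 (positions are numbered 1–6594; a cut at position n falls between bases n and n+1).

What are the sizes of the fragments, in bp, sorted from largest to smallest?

3479, 1220, 980, 915 bp

Combined cut positions (sorted): 980, 4459, 5374.
Linear molecule, 3 cuts → 4 fragments:
  980 − 0 = 980 bp
  4459 − 980 = 3479 bp
  5374 − 4459 = 915 bp
  6594 − 5374 = 1220 bp
Sorted largest to smallest: 3479, 1220, 980, 915 bp.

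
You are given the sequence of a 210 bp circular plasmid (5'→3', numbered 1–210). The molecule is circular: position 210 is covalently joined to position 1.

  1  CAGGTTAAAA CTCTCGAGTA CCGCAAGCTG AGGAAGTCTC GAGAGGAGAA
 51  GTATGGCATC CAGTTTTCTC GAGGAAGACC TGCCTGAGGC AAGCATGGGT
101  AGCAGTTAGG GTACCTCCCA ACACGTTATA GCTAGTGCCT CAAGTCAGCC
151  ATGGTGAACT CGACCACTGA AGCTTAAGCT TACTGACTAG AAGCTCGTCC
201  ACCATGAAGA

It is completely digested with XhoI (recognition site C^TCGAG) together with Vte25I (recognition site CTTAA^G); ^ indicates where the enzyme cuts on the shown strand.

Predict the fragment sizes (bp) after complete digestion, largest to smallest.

XhoI sites (CTCGAG) start at positions 13, 38, 68.
XhoI cuts after the first base of each site, so after positions 13, 38, 68.
The Vte25I site (CTTAAG) starts at position 173.
Vte25I cuts after base 5 of each site (before the last base), so after position 177.
Combined cut positions: 13, 38, 68, 177.
Circular molecule, 4 cuts → 4 fragments:
  14–38 → 25 bp
  39–68 → 30 bp
  69–177 → 109 bp
  178–210 then 1–13 → 33 + 13 = 46 bp
Sorted largest to smallest: 109, 46, 30, 25 bp.

109, 46, 30, 25 bp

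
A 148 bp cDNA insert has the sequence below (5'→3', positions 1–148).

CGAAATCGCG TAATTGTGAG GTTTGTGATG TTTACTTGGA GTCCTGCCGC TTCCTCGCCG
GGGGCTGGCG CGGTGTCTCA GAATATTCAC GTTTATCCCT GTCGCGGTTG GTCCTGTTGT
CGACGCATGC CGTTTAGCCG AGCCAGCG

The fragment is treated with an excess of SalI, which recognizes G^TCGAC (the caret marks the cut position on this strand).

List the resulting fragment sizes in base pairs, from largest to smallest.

The SalI site (GTCGAC) starts at position 119.
SalI cuts after the first base of each site, so after position 119.
Linear molecule, 1 cut → 2 fragments:
  1–119 → 119 bp
  120–148 → 29 bp
Sorted largest to smallest: 119, 29 bp.

119, 29 bp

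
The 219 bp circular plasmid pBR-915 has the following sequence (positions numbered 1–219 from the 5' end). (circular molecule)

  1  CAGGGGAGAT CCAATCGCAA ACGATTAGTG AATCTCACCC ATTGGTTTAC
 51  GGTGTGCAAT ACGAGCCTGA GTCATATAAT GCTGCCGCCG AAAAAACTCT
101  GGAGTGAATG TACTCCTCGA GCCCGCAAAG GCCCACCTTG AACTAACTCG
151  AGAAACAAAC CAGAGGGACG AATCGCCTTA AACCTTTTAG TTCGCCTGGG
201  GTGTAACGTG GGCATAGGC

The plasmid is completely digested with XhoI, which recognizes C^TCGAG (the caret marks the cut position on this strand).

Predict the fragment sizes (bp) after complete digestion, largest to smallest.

XhoI sites (CTCGAG) start at positions 116, 147.
XhoI cuts after the first base of each site, so after positions 116, 147.
Circular molecule, 2 cuts → 2 fragments:
  117–147 → 31 bp
  148–219 then 1–116 → 72 + 116 = 188 bp
Sorted largest to smallest: 188, 31 bp.

188, 31 bp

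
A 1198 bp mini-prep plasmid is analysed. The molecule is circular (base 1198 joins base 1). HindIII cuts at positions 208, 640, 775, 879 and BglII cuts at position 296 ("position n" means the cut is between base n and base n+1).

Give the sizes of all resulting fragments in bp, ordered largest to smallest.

Combined cut positions (sorted): 208, 296, 640, 775, 879.
Circular molecule, 5 cuts → 5 fragments:
  296 − 208 = 88 bp
  640 − 296 = 344 bp
  775 − 640 = 135 bp
  879 − 775 = 104 bp
  wrap: 1198 − 879 + 208 = 527 bp
Sorted largest to smallest: 527, 344, 135, 104, 88 bp.

527, 344, 135, 104, 88 bp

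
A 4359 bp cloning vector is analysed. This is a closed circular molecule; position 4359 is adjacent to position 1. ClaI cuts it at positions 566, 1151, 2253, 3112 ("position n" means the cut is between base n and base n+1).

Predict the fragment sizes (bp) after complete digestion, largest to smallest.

Circular molecule, 4 cuts → 4 fragments:
  1151 − 566 = 585 bp
  2253 − 1151 = 1102 bp
  3112 − 2253 = 859 bp
  wrap: 4359 − 3112 + 566 = 1813 bp
Sorted largest to smallest: 1813, 1102, 859, 585 bp.

1813, 1102, 859, 585 bp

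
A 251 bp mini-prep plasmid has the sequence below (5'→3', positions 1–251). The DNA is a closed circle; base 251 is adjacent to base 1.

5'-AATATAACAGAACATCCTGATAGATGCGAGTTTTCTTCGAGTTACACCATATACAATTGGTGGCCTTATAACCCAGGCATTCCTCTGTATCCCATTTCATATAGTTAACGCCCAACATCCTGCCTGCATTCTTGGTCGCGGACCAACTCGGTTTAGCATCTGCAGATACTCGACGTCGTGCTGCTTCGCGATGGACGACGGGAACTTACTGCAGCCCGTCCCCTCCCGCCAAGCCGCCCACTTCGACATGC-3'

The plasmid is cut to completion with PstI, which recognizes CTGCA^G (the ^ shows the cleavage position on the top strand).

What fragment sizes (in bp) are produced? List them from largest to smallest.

202, 49 bp

PstI sites (CTGCAG) start at positions 160, 209.
PstI cuts after base 5 of each site (before the last base), so after positions 164, 213.
Circular molecule, 2 cuts → 2 fragments:
  165–213 → 49 bp
  214–251 then 1–164 → 38 + 164 = 202 bp
Sorted largest to smallest: 202, 49 bp.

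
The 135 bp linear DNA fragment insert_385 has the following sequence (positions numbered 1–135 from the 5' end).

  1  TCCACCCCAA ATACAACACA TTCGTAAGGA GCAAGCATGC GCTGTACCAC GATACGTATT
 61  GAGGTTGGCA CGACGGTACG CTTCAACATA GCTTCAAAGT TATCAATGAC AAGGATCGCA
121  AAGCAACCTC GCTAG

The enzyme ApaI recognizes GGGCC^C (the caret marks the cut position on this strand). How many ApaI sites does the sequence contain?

0

No occurrence of GGGCCC is present in the sequence.
ApaI does not cut: 0 sites.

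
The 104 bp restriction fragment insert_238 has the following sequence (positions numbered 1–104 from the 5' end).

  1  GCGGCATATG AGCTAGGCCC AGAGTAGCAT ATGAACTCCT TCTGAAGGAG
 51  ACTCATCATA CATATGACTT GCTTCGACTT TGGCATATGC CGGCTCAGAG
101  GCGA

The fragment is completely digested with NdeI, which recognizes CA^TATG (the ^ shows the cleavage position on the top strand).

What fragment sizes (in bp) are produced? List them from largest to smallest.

33, 23, 23, 19, 6 bp

NdeI sites (CATATG) start at positions 5, 28, 61, 84.
NdeI cuts after base 2 of each site, so after positions 6, 29, 62, 85.
Linear molecule, 4 cuts → 5 fragments:
  1–6 → 6 bp
  7–29 → 23 bp
  30–62 → 33 bp
  63–85 → 23 bp
  86–104 → 19 bp
Sorted largest to smallest: 33, 23, 23, 19, 6 bp.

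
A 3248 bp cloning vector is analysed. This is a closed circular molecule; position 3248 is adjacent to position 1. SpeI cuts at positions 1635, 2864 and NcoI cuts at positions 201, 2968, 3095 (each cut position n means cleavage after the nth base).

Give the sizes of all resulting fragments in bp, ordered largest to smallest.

1434, 1229, 354, 127, 104 bp

Combined cut positions (sorted): 201, 1635, 2864, 2968, 3095.
Circular molecule, 5 cuts → 5 fragments:
  1635 − 201 = 1434 bp
  2864 − 1635 = 1229 bp
  2968 − 2864 = 104 bp
  3095 − 2968 = 127 bp
  wrap: 3248 − 3095 + 201 = 354 bp
Sorted largest to smallest: 1434, 1229, 354, 127, 104 bp.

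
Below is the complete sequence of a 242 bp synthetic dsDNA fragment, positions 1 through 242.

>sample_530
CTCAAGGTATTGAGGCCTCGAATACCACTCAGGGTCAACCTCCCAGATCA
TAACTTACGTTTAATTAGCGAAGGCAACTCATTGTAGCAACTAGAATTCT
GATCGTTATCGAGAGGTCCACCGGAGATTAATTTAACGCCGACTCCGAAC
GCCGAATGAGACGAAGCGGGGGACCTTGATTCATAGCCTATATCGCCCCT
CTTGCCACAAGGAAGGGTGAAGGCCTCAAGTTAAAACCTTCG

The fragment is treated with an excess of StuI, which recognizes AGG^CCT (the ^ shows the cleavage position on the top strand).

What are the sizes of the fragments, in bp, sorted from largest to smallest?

208, 19, 15 bp

StuI sites (AGGCCT) start at positions 13, 221.
StuI cuts after base 3 of each site, so after positions 15, 223.
Linear molecule, 2 cuts → 3 fragments:
  1–15 → 15 bp
  16–223 → 208 bp
  224–242 → 19 bp
Sorted largest to smallest: 208, 19, 15 bp.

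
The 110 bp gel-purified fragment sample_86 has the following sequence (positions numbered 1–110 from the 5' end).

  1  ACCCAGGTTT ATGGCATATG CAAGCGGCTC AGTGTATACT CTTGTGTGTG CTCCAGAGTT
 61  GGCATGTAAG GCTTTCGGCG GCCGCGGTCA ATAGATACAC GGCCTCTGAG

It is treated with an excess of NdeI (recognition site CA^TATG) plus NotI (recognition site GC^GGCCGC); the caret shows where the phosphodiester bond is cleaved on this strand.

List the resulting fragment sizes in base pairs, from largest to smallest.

The NdeI site (CATATG) starts at position 15.
NdeI cuts after base 2 of each site, so after position 16.
The NotI site (GCGGCCGC) starts at position 78.
NotI cuts after base 2 of each site, so after position 79.
Combined cut positions: 16, 79.
Linear molecule, 2 cuts → 3 fragments:
  1–16 → 16 bp
  17–79 → 63 bp
  80–110 → 31 bp
Sorted largest to smallest: 63, 31, 16 bp.

63, 31, 16 bp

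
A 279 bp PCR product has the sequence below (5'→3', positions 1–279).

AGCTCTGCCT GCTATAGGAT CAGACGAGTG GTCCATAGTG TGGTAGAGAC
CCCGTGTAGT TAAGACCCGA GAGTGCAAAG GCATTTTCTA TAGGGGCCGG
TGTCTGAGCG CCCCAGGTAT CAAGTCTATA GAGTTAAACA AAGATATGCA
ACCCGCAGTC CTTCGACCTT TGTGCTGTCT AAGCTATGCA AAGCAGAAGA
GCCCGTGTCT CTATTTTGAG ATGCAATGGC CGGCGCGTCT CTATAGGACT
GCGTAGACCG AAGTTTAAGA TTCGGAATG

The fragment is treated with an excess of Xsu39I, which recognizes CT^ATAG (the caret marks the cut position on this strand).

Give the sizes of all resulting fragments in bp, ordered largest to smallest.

Xsu39I sites (CTATAG) start at positions 12, 88, 126, 241.
Xsu39I cuts after base 2 of each site, so after positions 13, 89, 127, 242.
Linear molecule, 4 cuts → 5 fragments:
  1–13 → 13 bp
  14–89 → 76 bp
  90–127 → 38 bp
  128–242 → 115 bp
  243–279 → 37 bp
Sorted largest to smallest: 115, 76, 38, 37, 13 bp.

115, 76, 38, 37, 13 bp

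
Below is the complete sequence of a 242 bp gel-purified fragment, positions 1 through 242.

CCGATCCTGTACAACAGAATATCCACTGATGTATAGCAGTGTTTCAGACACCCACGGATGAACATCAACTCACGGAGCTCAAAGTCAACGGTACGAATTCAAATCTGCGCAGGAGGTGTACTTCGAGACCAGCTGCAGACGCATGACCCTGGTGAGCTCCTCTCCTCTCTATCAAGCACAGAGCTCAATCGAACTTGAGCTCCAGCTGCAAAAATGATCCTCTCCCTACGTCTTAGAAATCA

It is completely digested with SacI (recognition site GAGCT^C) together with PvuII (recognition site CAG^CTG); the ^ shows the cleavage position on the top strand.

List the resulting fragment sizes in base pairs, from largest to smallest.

SacI sites (GAGCTC) start at positions 75, 154, 181, 197.
SacI cuts after base 5 of each site (before the last base), so after positions 79, 158, 185, 201.
PvuII sites (CAGCTG) start at positions 130, 203.
PvuII cuts after base 3 of each site, so after positions 132, 205.
Combined cut positions: 79, 132, 158, 185, 201, 205.
Linear molecule, 6 cuts → 7 fragments:
  1–79 → 79 bp
  80–132 → 53 bp
  133–158 → 26 bp
  159–185 → 27 bp
  186–201 → 16 bp
  202–205 → 4 bp
  206–242 → 37 bp
Sorted largest to smallest: 79, 53, 37, 27, 26, 16, 4 bp.

79, 53, 37, 27, 26, 16, 4 bp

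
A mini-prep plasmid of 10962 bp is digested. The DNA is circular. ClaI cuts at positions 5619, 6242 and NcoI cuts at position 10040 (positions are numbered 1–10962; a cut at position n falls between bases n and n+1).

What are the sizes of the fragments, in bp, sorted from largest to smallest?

Combined cut positions (sorted): 5619, 6242, 10040.
Circular molecule, 3 cuts → 3 fragments:
  6242 − 5619 = 623 bp
  10040 − 6242 = 3798 bp
  wrap: 10962 − 10040 + 5619 = 6541 bp
Sorted largest to smallest: 6541, 3798, 623 bp.

6541, 3798, 623 bp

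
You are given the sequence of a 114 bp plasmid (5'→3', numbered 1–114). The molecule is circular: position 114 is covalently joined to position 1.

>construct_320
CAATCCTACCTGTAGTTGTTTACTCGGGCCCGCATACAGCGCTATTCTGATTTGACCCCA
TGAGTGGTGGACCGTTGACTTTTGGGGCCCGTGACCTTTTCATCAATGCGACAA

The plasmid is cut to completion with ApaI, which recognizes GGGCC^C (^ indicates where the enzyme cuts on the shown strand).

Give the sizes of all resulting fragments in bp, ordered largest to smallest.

59, 55 bp

ApaI sites (GGGCCC) start at positions 26, 85.
ApaI cuts after base 5 of each site (before the last base), so after positions 30, 89.
Circular molecule, 2 cuts → 2 fragments:
  31–89 → 59 bp
  90–114 then 1–30 → 25 + 30 = 55 bp
Sorted largest to smallest: 59, 55 bp.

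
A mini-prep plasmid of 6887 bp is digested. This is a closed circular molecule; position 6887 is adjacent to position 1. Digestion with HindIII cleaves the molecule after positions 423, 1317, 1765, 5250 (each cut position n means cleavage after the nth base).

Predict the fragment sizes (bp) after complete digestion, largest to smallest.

Circular molecule, 4 cuts → 4 fragments:
  1317 − 423 = 894 bp
  1765 − 1317 = 448 bp
  5250 − 1765 = 3485 bp
  wrap: 6887 − 5250 + 423 = 2060 bp
Sorted largest to smallest: 3485, 2060, 894, 448 bp.

3485, 2060, 894, 448 bp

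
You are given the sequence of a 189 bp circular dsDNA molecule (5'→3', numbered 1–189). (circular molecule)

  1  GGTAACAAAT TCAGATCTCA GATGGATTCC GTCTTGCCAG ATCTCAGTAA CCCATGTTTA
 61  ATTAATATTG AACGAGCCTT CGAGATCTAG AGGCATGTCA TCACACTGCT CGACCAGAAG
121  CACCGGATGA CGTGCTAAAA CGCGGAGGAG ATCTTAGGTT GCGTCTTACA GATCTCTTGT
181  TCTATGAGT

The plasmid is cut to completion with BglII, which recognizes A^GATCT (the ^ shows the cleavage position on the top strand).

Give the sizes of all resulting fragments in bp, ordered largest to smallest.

66, 44, 32, 26, 21 bp

BglII sites (AGATCT) start at positions 13, 39, 83, 149, 170.
BglII cuts after the first base of each site, so after positions 13, 39, 83, 149, 170.
Circular molecule, 5 cuts → 5 fragments:
  14–39 → 26 bp
  40–83 → 44 bp
  84–149 → 66 bp
  150–170 → 21 bp
  171–189 then 1–13 → 19 + 13 = 32 bp
Sorted largest to smallest: 66, 44, 32, 26, 21 bp.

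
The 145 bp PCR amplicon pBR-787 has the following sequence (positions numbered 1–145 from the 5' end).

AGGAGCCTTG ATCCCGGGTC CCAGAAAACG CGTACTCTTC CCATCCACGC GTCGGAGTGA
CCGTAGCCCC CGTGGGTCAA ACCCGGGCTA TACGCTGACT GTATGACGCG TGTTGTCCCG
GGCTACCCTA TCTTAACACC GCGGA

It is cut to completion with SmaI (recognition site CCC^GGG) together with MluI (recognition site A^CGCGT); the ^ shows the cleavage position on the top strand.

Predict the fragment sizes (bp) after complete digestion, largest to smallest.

SmaI sites (CCCGGG) start at positions 13, 82, 117.
SmaI cuts after base 3 of each site, so after positions 15, 84, 119.
MluI sites (ACGCGT) start at positions 28, 47, 106.
MluI cuts after the first base of each site, so after positions 28, 47, 106.
Combined cut positions: 15, 28, 47, 84, 106, 119.
Linear molecule, 6 cuts → 7 fragments:
  1–15 → 15 bp
  16–28 → 13 bp
  29–47 → 19 bp
  48–84 → 37 bp
  85–106 → 22 bp
  107–119 → 13 bp
  120–145 → 26 bp
Sorted largest to smallest: 37, 26, 22, 19, 15, 13, 13 bp.

37, 26, 22, 19, 15, 13, 13 bp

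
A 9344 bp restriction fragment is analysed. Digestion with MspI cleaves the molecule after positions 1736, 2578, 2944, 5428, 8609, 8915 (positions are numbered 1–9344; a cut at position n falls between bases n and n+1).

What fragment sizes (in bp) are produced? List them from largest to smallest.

3181, 2484, 1736, 842, 429, 366, 306 bp

Linear molecule, 6 cuts → 7 fragments:
  1736 − 0 = 1736 bp
  2578 − 1736 = 842 bp
  2944 − 2578 = 366 bp
  5428 − 2944 = 2484 bp
  8609 − 5428 = 3181 bp
  8915 − 8609 = 306 bp
  9344 − 8915 = 429 bp
Sorted largest to smallest: 3181, 2484, 1736, 842, 429, 366, 306 bp.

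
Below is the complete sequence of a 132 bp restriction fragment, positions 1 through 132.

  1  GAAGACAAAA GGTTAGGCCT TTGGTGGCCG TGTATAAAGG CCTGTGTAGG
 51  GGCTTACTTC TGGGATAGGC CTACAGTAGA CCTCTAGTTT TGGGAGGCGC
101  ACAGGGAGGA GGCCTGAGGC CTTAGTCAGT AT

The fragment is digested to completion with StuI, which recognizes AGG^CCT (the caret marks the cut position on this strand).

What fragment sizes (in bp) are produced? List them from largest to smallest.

StuI sites (AGGCCT) start at positions 15, 38, 67, 110, 117.
StuI cuts after base 3 of each site, so after positions 17, 40, 69, 112, 119.
Linear molecule, 5 cuts → 6 fragments:
  1–17 → 17 bp
  18–40 → 23 bp
  41–69 → 29 bp
  70–112 → 43 bp
  113–119 → 7 bp
  120–132 → 13 bp
Sorted largest to smallest: 43, 29, 23, 17, 13, 7 bp.

43, 29, 23, 17, 13, 7 bp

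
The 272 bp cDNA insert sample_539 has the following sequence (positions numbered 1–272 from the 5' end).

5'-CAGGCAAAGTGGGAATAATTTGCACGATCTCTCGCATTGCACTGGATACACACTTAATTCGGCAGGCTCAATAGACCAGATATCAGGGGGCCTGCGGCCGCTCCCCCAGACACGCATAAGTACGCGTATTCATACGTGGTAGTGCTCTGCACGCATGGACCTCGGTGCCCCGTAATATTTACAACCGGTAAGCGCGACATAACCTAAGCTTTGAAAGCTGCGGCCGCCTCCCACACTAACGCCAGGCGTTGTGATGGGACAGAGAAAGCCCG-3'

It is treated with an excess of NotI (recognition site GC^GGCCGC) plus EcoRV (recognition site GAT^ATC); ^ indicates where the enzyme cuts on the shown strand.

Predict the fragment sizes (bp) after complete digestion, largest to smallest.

NotI sites (GCGGCCGC) start at positions 94, 220.
NotI cuts after base 2 of each site, so after positions 95, 221.
The EcoRV site (GATATC) starts at position 79.
EcoRV cuts after base 3 of each site, so after position 81.
Combined cut positions: 81, 95, 221.
Linear molecule, 3 cuts → 4 fragments:
  1–81 → 81 bp
  82–95 → 14 bp
  96–221 → 126 bp
  222–272 → 51 bp
Sorted largest to smallest: 126, 81, 51, 14 bp.

126, 81, 51, 14 bp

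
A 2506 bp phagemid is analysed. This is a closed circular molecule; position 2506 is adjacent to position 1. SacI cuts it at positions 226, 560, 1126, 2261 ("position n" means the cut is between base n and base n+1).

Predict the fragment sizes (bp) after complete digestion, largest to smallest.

1135, 566, 471, 334 bp

Circular molecule, 4 cuts → 4 fragments:
  560 − 226 = 334 bp
  1126 − 560 = 566 bp
  2261 − 1126 = 1135 bp
  wrap: 2506 − 2261 + 226 = 471 bp
Sorted largest to smallest: 1135, 566, 471, 334 bp.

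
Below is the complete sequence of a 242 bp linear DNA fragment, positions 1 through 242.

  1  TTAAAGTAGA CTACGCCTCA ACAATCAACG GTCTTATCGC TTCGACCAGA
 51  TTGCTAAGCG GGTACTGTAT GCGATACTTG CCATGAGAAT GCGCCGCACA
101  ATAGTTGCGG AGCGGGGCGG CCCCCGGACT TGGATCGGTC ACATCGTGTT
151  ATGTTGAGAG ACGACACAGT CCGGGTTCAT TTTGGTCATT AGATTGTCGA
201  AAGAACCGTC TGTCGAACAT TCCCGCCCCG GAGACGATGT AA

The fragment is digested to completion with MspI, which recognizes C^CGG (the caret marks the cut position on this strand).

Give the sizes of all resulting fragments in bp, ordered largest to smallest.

MspI sites (CCGG) start at positions 124, 171, 228.
MspI cuts after the first base of each site, so after positions 124, 171, 228.
Linear molecule, 3 cuts → 4 fragments:
  1–124 → 124 bp
  125–171 → 47 bp
  172–228 → 57 bp
  229–242 → 14 bp
Sorted largest to smallest: 124, 57, 47, 14 bp.

124, 57, 47, 14 bp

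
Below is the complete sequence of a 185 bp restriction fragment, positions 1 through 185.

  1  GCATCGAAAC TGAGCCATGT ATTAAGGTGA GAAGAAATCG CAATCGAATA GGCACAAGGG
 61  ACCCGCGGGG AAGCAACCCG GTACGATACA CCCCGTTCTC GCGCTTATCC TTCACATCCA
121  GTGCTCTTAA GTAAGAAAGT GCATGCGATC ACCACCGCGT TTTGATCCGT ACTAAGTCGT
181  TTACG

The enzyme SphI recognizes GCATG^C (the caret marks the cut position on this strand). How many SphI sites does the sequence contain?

1

GCATGC occurs starting at position 141.
SphI cuts at 1 site.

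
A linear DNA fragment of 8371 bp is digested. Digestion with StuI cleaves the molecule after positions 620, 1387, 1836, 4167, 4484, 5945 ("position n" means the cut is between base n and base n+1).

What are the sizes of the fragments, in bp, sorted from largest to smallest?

2426, 2331, 1461, 767, 620, 449, 317 bp

Linear molecule, 6 cuts → 7 fragments:
  620 − 0 = 620 bp
  1387 − 620 = 767 bp
  1836 − 1387 = 449 bp
  4167 − 1836 = 2331 bp
  4484 − 4167 = 317 bp
  5945 − 4484 = 1461 bp
  8371 − 5945 = 2426 bp
Sorted largest to smallest: 2426, 2331, 1461, 767, 620, 449, 317 bp.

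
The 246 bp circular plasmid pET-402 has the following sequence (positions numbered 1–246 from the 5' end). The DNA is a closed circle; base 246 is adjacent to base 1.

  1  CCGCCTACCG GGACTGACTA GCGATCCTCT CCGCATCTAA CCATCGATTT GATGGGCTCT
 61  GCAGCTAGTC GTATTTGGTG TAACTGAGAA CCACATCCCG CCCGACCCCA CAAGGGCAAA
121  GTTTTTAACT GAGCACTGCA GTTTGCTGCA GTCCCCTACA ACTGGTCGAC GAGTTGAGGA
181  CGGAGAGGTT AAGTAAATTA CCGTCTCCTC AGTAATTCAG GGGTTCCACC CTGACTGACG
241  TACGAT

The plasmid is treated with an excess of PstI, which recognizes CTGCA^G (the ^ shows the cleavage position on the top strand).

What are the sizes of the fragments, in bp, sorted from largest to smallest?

PstI sites (CTGCAG) start at positions 59, 136, 146.
PstI cuts after base 5 of each site (before the last base), so after positions 63, 140, 150.
Circular molecule, 3 cuts → 3 fragments:
  64–140 → 77 bp
  141–150 → 10 bp
  151–246 then 1–63 → 96 + 63 = 159 bp
Sorted largest to smallest: 159, 77, 10 bp.

159, 77, 10 bp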